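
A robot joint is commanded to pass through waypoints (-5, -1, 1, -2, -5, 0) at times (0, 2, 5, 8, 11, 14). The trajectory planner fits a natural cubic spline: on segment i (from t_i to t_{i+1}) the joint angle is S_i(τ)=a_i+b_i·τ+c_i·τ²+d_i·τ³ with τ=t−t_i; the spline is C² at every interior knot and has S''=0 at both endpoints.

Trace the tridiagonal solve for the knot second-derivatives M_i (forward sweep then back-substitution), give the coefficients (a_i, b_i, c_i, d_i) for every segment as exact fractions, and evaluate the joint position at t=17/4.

Δ: Δ0=2, Δ1=2/3, Δ2=-1, Δ3=-1, Δ4=5/3
row 1: diag=10, rhs=-8; c'=3/10, d'=-4/5
row 2: denom=12−3·3/10=111/10; d'=(-10−3·-4/5)/(111/10)=-76/111
row 3: denom=12−3·10/37=414/37; d'=(0−3·-76/111)/(414/37)=38/207
row 4: denom=12−3·37/138=515/46; d'=(16−3·38/207)/(515/46)=2132/1545
back: M4=2132/1545
back: M3=38/207−37/138·2132/1545=-96/515
back: M2=-76/111−10/37·-96/515=-196/309
back: M1=-4/5−3/10·-196/309=-314/515
M: M0=0, M1=-314/515, M2=-196/309, M3=-96/515, M4=2132/1545, M5=0
seg 0: a=-5, c=M0/2=0, d=(M1−M0)/(6·2)=-157/3090, b=Δ0−h0·(2M0+M1)/6=3404/1545
seg 1: a=-1, c=M1/2=-157/515, d=(M2−M1)/(6·3)=-19/13905, b=Δ1−h1·(2M1+M2)/6=2462/1545
seg 2: a=1, c=M2/2=-98/309, d=(M3−M2)/(6·3)=346/13905, b=Δ2−h2·(2M2+M3)/6=-421/1545
seg 3: a=-2, c=M3/2=-48/515, d=(M4−M3)/(6·3)=242/2781, b=Δ3−h3·(2M3+M4)/6=-2323/1545
seg 4: a=-5, c=M4/2=1066/1545, d=(M5−M4)/(6·3)=-1066/13905, b=Δ4−h4·(2M4+M5)/6=443/1545
t_q=17/4 → seg 1, τ=9/4; S=-1+2462/1545·τ+-157/515·τ²+-19/13905·τ³=6767/6592

  seg 0: a=-5 b=3404/1545 c=0 d=-157/3090
  seg 1: a=-1 b=2462/1545 c=-157/515 d=-19/13905
  seg 2: a=1 b=-421/1545 c=-98/309 d=346/13905
  seg 3: a=-2 b=-2323/1545 c=-48/515 d=242/2781
  seg 4: a=-5 b=443/1545 c=1066/1545 d=-1066/13905
S(17/4) = 6767/6592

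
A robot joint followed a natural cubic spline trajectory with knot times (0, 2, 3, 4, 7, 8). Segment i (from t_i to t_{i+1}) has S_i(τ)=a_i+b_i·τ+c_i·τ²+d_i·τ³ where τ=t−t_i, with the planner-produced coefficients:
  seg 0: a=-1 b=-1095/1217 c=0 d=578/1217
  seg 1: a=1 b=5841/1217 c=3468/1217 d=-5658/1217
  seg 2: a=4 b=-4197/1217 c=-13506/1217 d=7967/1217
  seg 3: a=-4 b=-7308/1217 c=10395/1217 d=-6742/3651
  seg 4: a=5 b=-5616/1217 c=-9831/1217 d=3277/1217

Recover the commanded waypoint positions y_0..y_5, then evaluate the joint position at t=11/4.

y_0=-1 y_1=1 y_2=4 y_3=-4 y_4=5 y_5=-5
S(11/4) = 165169/38944

y_0 = S_0(0) = a_0 = -1
y_1 = S_1(0) = a_1 = 1
y_2 = S_2(0) = a_2 = 4
y_3 = S_3(0) = a_3 = -4
y_4 = S_4(0) = a_4 = 5
y_5 = S_4(1) = -5
t_q=11/4 is in segment 1 (τ=3/4); S_1(τ)=165169/38944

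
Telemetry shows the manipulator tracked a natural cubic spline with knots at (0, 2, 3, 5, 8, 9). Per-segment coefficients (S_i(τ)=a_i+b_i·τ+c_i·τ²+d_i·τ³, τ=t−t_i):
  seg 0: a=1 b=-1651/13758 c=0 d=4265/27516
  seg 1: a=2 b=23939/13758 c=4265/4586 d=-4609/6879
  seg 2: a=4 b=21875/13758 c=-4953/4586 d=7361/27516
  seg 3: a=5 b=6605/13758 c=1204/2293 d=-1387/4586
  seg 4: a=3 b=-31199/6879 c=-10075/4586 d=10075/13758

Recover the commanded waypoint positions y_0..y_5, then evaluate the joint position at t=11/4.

y_0 = S_0(0) = a_0 = 1
y_1 = S_1(0) = a_1 = 2
y_2 = S_2(0) = a_2 = 4
y_3 = S_3(0) = a_3 = 5
y_4 = S_4(0) = a_4 = 3
y_5 = S_4(1) = -3
t_q=11/4 is in segment 1 (τ=3/4); S_1(τ)=520305/146752

y_0=1 y_1=2 y_2=4 y_3=5 y_4=3 y_5=-3
S(11/4) = 520305/146752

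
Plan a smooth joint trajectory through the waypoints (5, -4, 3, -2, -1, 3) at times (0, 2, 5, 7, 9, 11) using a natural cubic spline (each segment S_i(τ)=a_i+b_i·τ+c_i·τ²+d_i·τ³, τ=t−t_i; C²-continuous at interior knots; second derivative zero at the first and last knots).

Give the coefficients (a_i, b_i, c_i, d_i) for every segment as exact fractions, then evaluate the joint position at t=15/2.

  seg 0: a=5 b=-49327/7710 c=0 d=1829/3855
  seg 1: a=-4 b=-5431/7710 c=3658/1285 d=-14141/23130
  seg 2: a=3 b=-506/3855 c=-1365/514 d=22687/30840
  seg 3: a=-2 b=-14851/7710 c=9037/5140 d=-1681/6168
  seg 4: a=-1 b=7078/3855 c=158/1285 d=-79/3855
S(15/2) = -210339/82240

Δ: Δ0=-9/2, Δ1=7/3, Δ2=-5/2, Δ3=1/2, Δ4=2
row 1: diag=10, rhs=41; c'=3/10, d'=41/10
row 2: denom=10−3·3/10=91/10; d'=(-29−3·41/10)/(91/10)=-59/13
row 3: denom=8−2·20/91=688/91; d'=(18−2·-59/13)/(688/91)=154/43
row 4: denom=8−2·91/344=1285/172; d'=(9−2·154/43)/(1285/172)=316/1285
back: M4=316/1285
back: M3=154/43−91/344·316/1285=9037/2570
back: M2=-59/13−20/91·9037/2570=-1365/257
back: M1=41/10−3/10·-1365/257=7316/1285
M: M0=0, M1=7316/1285, M2=-1365/257, M3=9037/2570, M4=316/1285, M5=0
seg 0: a=5, c=M0/2=0, d=(M1−M0)/(6·2)=1829/3855, b=Δ0−h0·(2M0+M1)/6=-49327/7710
seg 1: a=-4, c=M1/2=3658/1285, d=(M2−M1)/(6·3)=-14141/23130, b=Δ1−h1·(2M1+M2)/6=-5431/7710
seg 2: a=3, c=M2/2=-1365/514, d=(M3−M2)/(6·2)=22687/30840, b=Δ2−h2·(2M2+M3)/6=-506/3855
seg 3: a=-2, c=M3/2=9037/5140, d=(M4−M3)/(6·2)=-1681/6168, b=Δ3−h3·(2M3+M4)/6=-14851/7710
seg 4: a=-1, c=M4/2=158/1285, d=(M5−M4)/(6·2)=-79/3855, b=Δ4−h4·(2M4+M5)/6=7078/3855
t_q=15/2 → seg 3, τ=1/2; S=-2+-14851/7710·τ+9037/5140·τ²+-1681/6168·τ³=-210339/82240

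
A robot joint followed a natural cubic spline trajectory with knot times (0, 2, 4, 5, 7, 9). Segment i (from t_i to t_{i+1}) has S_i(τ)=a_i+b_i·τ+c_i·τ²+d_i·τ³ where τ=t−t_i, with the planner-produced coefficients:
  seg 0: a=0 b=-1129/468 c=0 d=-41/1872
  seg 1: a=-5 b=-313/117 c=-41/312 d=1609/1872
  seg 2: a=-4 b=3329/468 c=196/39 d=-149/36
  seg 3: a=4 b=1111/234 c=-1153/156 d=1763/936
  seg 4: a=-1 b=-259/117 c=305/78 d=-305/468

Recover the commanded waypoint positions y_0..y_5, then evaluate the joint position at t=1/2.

y_0=0 y_1=-5 y_2=-4 y_3=4 y_4=-1 y_5=5
S(1/2) = -6035/4992

y_0 = S_0(0) = a_0 = 0
y_1 = S_1(0) = a_1 = -5
y_2 = S_2(0) = a_2 = -4
y_3 = S_3(0) = a_3 = 4
y_4 = S_4(0) = a_4 = -1
y_5 = S_4(2) = 5
t_q=1/2 is in segment 0 (τ=1/2); S_0(τ)=-6035/4992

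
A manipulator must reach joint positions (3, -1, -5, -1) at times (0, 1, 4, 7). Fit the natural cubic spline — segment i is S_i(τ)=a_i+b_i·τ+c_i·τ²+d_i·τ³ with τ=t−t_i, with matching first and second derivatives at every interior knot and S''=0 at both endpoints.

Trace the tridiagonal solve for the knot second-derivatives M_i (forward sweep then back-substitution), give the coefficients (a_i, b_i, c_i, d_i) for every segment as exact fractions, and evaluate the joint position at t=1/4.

Δ: Δ0=-4, Δ1=-4/3, Δ2=4/3
row 1: diag=8, rhs=16; c'=3/8, d'=2
row 2: denom=12−3·3/8=87/8; d'=(16−3·2)/(87/8)=80/87
back: M2=80/87
back: M1=2−3/8·80/87=48/29
M: M0=0, M1=48/29, M2=80/87, M3=0
seg 0: a=3, c=M0/2=0, d=(M1−M0)/(6·1)=8/29, b=Δ0−h0·(2M0+M1)/6=-124/29
seg 1: a=-1, c=M1/2=24/29, d=(M2−M1)/(6·3)=-32/783, b=Δ1−h1·(2M1+M2)/6=-100/29
seg 2: a=-5, c=M2/2=40/87, d=(M3−M2)/(6·3)=-40/783, b=Δ2−h2·(2M2+M3)/6=12/29
t_q=1/4 → seg 0, τ=1/4; S=3+-124/29·τ+0·τ²+8/29·τ³=449/232

  seg 0: a=3 b=-124/29 c=0 d=8/29
  seg 1: a=-1 b=-100/29 c=24/29 d=-32/783
  seg 2: a=-5 b=12/29 c=40/87 d=-40/783
S(1/4) = 449/232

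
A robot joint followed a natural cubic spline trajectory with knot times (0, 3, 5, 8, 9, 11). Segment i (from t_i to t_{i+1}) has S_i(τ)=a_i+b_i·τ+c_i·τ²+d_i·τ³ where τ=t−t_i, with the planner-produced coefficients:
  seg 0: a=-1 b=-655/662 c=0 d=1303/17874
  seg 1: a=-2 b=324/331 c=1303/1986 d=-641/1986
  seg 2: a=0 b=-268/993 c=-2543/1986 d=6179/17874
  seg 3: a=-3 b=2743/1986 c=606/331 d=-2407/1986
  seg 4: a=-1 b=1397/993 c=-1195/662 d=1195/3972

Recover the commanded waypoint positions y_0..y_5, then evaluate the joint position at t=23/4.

y_0 = S_0(0) = a_0 = -1
y_1 = S_1(0) = a_1 = -2
y_2 = S_2(0) = a_2 = 0
y_3 = S_3(0) = a_3 = -3
y_4 = S_4(0) = a_4 = -1
y_5 = S_4(2) = -3
t_q=23/4 is in segment 2 (τ=3/4); S_2(τ)=-32913/42368

y_0=-1 y_1=-2 y_2=0 y_3=-3 y_4=-1 y_5=-3
S(23/4) = -32913/42368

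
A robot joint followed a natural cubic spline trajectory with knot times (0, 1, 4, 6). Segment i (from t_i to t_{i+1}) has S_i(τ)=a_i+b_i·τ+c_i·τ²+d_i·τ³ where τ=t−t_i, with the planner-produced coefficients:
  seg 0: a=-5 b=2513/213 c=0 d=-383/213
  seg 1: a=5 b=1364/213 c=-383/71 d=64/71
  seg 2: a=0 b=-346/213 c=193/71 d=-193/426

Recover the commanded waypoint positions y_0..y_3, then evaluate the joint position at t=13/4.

y_0=-5 y_1=5 y_2=0 y_3=4
S(13/4) = 2689/1136

y_0 = S_0(0) = a_0 = -5
y_1 = S_1(0) = a_1 = 5
y_2 = S_2(0) = a_2 = 0
y_3 = S_2(2) = 4
t_q=13/4 is in segment 1 (τ=9/4); S_1(τ)=2689/1136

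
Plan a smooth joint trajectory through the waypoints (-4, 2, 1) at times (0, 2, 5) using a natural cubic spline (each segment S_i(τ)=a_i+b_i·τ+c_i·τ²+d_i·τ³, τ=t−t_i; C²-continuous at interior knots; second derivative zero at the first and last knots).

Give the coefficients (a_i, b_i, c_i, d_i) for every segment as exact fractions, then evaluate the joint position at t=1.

Δ: Δ0=3, Δ1=-1/3
row 1: diag=10, rhs=-20; c'=3/10, d'=-2
back: M1=-2
M: M0=0, M1=-2, M2=0
seg 0: a=-4, c=M0/2=0, d=(M1−M0)/(6·2)=-1/6, b=Δ0−h0·(2M0+M1)/6=11/3
seg 1: a=2, c=M1/2=-1, d=(M2−M1)/(6·3)=1/9, b=Δ1−h1·(2M1+M2)/6=5/3
t_q=1 → seg 0, τ=1; S=-4+11/3·τ+0·τ²+-1/6·τ³=-1/2

  seg 0: a=-4 b=11/3 c=0 d=-1/6
  seg 1: a=2 b=5/3 c=-1 d=1/9
S(1) = -1/2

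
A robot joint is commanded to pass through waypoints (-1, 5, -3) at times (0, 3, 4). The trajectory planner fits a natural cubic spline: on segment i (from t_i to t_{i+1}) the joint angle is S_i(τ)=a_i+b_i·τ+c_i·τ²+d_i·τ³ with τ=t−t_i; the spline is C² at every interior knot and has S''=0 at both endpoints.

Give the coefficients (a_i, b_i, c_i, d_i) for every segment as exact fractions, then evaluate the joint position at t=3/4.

  seg 0: a=-1 b=23/4 c=0 d=-5/12
  seg 1: a=5 b=-11/2 c=-15/4 d=5/4
S(3/4) = 803/256

Δ: Δ0=2, Δ1=-8
row 1: diag=8, rhs=-60; c'=1/8, d'=-15/2
back: M1=-15/2
M: M0=0, M1=-15/2, M2=0
seg 0: a=-1, c=M0/2=0, d=(M1−M0)/(6·3)=-5/12, b=Δ0−h0·(2M0+M1)/6=23/4
seg 1: a=5, c=M1/2=-15/4, d=(M2−M1)/(6·1)=5/4, b=Δ1−h1·(2M1+M2)/6=-11/2
t_q=3/4 → seg 0, τ=3/4; S=-1+23/4·τ+0·τ²+-5/12·τ³=803/256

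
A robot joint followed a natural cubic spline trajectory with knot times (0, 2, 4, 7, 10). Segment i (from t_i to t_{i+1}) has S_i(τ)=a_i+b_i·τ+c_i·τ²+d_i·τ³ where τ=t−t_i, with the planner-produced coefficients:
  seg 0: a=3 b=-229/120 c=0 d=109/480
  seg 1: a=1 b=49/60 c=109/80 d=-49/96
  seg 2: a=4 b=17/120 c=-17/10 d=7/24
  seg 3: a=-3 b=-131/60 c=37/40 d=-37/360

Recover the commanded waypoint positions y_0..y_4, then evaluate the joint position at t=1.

y_0=3 y_1=1 y_2=4 y_3=-3 y_4=-4
S(1) = 211/160

y_0 = S_0(0) = a_0 = 3
y_1 = S_1(0) = a_1 = 1
y_2 = S_2(0) = a_2 = 4
y_3 = S_3(0) = a_3 = -3
y_4 = S_3(3) = -4
t_q=1 is in segment 0 (τ=1); S_0(τ)=211/160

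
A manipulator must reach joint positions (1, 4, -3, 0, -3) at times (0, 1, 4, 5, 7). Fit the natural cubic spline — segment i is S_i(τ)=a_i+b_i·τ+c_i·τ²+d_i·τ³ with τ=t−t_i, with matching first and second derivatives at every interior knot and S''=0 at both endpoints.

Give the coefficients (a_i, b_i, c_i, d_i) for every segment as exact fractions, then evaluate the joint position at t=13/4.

  seg 0: a=1 b=7957/1932 c=0 d=-2161/1932
  seg 1: a=4 b=737/966 c=-2161/644 d=4489/5796
  seg 2: a=-3 b=2977/1932 c=582/161 d=-595/276
  seg 3: a=0 b=2225/966 c=-1837/644 d=1837/3864
S(13/4) = -100939/41216

Δ: Δ0=3, Δ1=-7/3, Δ2=3, Δ3=-3/2
row 1: diag=8, rhs=-32; c'=3/8, d'=-4
row 2: denom=8−3·3/8=55/8; d'=(32−3·-4)/(55/8)=32/5
row 3: denom=6−1·8/55=322/55; d'=(-27−1·32/5)/(322/55)=-1837/322
back: M3=-1837/322
back: M2=32/5−8/55·-1837/322=1164/161
back: M1=-4−3/8·1164/161=-2161/322
M: M0=0, M1=-2161/322, M2=1164/161, M3=-1837/322, M4=0
seg 0: a=1, c=M0/2=0, d=(M1−M0)/(6·1)=-2161/1932, b=Δ0−h0·(2M0+M1)/6=7957/1932
seg 1: a=4, c=M1/2=-2161/644, d=(M2−M1)/(6·3)=4489/5796, b=Δ1−h1·(2M1+M2)/6=737/966
seg 2: a=-3, c=M2/2=582/161, d=(M3−M2)/(6·1)=-595/276, b=Δ2−h2·(2M2+M3)/6=2977/1932
seg 3: a=0, c=M3/2=-1837/644, d=(M4−M3)/(6·2)=1837/3864, b=Δ3−h3·(2M3+M4)/6=2225/966
t_q=13/4 → seg 1, τ=9/4; S=4+737/966·τ+-2161/644·τ²+4489/5796·τ³=-100939/41216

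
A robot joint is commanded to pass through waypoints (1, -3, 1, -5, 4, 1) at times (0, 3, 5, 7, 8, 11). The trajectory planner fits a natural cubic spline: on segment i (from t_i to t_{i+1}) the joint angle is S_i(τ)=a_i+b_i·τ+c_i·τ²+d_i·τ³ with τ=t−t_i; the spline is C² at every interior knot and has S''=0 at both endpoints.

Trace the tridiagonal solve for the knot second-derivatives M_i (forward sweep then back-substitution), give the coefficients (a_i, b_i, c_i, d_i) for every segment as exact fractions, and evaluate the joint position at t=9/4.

Δ: Δ0=-4/3, Δ1=2, Δ2=-3, Δ3=9, Δ4=-1
row 1: diag=10, rhs=20; c'=1/5, d'=2
row 2: denom=8−2·1/5=38/5; d'=(-30−2·2)/(38/5)=-85/19
row 3: denom=6−2·5/19=104/19; d'=(72−2·-85/19)/(104/19)=769/52
row 4: denom=8−1·19/104=813/104; d'=(-60−1·769/52)/(813/104)=-7778/813
back: M4=-7778/813
back: M3=769/52−19/104·-7778/813=13444/813
back: M2=-85/19−5/19·13444/813=-7175/813
back: M1=2−1/5·-7175/813=3061/813
M: M0=0, M1=3061/813, M2=-7175/813, M3=13444/813, M4=-7778/813, M5=0
seg 0: a=1, c=M0/2=0, d=(M1−M0)/(6·3)=3061/14634, b=Δ0−h0·(2M0+M1)/6=-1743/542
seg 1: a=-3, c=M1/2=3061/1626, d=(M2−M1)/(6·2)=-853/813, b=Δ1−h1·(2M1+M2)/6=659/271
seg 2: a=1, c=M2/2=-7175/1626, d=(M3−M2)/(6·2)=2291/1084, b=Δ2−h2·(2M2+M3)/6=-2137/813
seg 3: a=-5, c=M3/2=6722/813, d=(M4−M3)/(6·1)=-1179/271, b=Δ3−h3·(2M3+M4)/6=4132/813
seg 4: a=4, c=M4/2=-3889/813, d=(M5−M4)/(6·3)=3889/7317, b=Δ4−h4·(2M4+M5)/6=6965/813
t_q=9/4 → seg 0, τ=9/4; S=1+-1743/542·τ+0·τ²+3061/14634·τ³=-133657/34688

  seg 0: a=1 b=-1743/542 c=0 d=3061/14634
  seg 1: a=-3 b=659/271 c=3061/1626 d=-853/813
  seg 2: a=1 b=-2137/813 c=-7175/1626 d=2291/1084
  seg 3: a=-5 b=4132/813 c=6722/813 d=-1179/271
  seg 4: a=4 b=6965/813 c=-3889/813 d=3889/7317
S(9/4) = -133657/34688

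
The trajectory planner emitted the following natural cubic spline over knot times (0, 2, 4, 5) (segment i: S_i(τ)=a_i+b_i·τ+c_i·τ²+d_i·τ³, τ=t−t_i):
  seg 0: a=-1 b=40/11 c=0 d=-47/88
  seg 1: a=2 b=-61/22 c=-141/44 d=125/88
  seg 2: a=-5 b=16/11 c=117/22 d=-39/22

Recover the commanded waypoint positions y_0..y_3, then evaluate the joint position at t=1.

y_0 = S_0(0) = a_0 = -1
y_1 = S_1(0) = a_1 = 2
y_2 = S_2(0) = a_2 = -5
y_3 = S_2(1) = 0
t_q=1 is in segment 0 (τ=1); S_0(τ)=185/88

y_0=-1 y_1=2 y_2=-5 y_3=0
S(1) = 185/88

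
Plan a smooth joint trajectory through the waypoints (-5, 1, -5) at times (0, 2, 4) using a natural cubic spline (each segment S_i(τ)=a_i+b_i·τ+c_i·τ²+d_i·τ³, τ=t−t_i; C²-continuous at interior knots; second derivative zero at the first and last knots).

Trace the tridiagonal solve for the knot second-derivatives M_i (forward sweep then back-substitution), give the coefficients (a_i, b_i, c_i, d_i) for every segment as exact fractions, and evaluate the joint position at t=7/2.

Δ: Δ0=3, Δ1=-3
row 1: diag=8, rhs=-36; c'=1/4, d'=-9/2
back: M1=-9/2
M: M0=0, M1=-9/2, M2=0
seg 0: a=-5, c=M0/2=0, d=(M1−M0)/(6·2)=-3/8, b=Δ0−h0·(2M0+M1)/6=9/2
seg 1: a=1, c=M1/2=-9/4, d=(M2−M1)/(6·2)=3/8, b=Δ1−h1·(2M1+M2)/6=0
t_q=7/2 → seg 1, τ=3/2; S=1+0·τ+-9/4·τ²+3/8·τ³=-179/64

  seg 0: a=-5 b=9/2 c=0 d=-3/8
  seg 1: a=1 b=0 c=-9/4 d=3/8
S(7/2) = -179/64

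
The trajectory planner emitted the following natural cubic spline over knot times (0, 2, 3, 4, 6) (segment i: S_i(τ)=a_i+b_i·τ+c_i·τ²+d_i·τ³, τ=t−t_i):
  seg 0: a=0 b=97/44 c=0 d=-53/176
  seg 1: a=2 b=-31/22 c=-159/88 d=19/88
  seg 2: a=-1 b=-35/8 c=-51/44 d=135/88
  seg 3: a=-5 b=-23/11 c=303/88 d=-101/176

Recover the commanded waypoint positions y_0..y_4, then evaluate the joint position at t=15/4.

y_0 = S_0(0) = a_0 = 0
y_1 = S_1(0) = a_1 = 2
y_2 = S_2(0) = a_2 = -1
y_3 = S_3(0) = a_3 = -5
y_4 = S_3(2) = 0
t_q=15/4 is in segment 2 (τ=3/4); S_2(τ)=-24139/5632

y_0=0 y_1=2 y_2=-1 y_3=-5 y_4=0
S(15/4) = -24139/5632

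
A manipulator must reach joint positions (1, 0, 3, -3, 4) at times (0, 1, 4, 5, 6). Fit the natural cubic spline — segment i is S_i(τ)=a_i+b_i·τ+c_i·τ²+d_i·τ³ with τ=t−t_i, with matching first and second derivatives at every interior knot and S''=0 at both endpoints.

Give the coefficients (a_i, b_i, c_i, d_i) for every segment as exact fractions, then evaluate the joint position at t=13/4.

Δ: Δ0=-1, Δ1=1, Δ2=-6, Δ3=7
row 1: diag=8, rhs=12; c'=3/8, d'=3/2
row 2: denom=8−3·3/8=55/8; d'=(-42−3·3/2)/(55/8)=-372/55
row 3: denom=4−1·8/55=212/55; d'=(78−1·-372/55)/(212/55)=2331/106
back: M3=2331/106
back: M2=-372/55−8/55·2331/106=-528/53
back: M1=3/2−3/8·-528/53=555/106
M: M0=0, M1=555/106, M2=-528/53, M3=2331/106, M4=0
seg 0: a=1, c=M0/2=0, d=(M1−M0)/(6·1)=185/212, b=Δ0−h0·(2M0+M1)/6=-397/212
seg 1: a=0, c=M1/2=555/212, d=(M2−M1)/(6·3)=-179/212, b=Δ1−h1·(2M1+M2)/6=79/106
seg 2: a=3, c=M2/2=-264/53, d=(M3−M2)/(6·1)=1129/212, b=Δ2−h2·(2M2+M3)/6=-1345/212
seg 3: a=-3, c=M3/2=2331/212, d=(M4−M3)/(6·1)=-777/212, b=Δ3−h3·(2M3+M4)/6=-35/106
t_q=13/4 → seg 1, τ=9/4; S=0+79/106·τ+555/212·τ²+-179/212·τ³=72081/13568

  seg 0: a=1 b=-397/212 c=0 d=185/212
  seg 1: a=0 b=79/106 c=555/212 d=-179/212
  seg 2: a=3 b=-1345/212 c=-264/53 d=1129/212
  seg 3: a=-3 b=-35/106 c=2331/212 d=-777/212
S(13/4) = 72081/13568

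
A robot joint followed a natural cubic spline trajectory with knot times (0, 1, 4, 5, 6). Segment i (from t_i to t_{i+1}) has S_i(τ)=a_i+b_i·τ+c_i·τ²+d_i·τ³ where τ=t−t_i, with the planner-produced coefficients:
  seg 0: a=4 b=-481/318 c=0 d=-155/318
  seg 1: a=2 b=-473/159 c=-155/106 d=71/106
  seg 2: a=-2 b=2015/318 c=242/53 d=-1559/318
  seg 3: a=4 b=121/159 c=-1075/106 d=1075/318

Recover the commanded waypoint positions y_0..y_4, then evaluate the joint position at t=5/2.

y_0=4 y_1=2 y_2=-2 y_3=4 y_4=-2
S(5/2) = -2961/848

y_0 = S_0(0) = a_0 = 4
y_1 = S_1(0) = a_1 = 2
y_2 = S_2(0) = a_2 = -2
y_3 = S_3(0) = a_3 = 4
y_4 = S_3(1) = -2
t_q=5/2 is in segment 1 (τ=3/2); S_1(τ)=-2961/848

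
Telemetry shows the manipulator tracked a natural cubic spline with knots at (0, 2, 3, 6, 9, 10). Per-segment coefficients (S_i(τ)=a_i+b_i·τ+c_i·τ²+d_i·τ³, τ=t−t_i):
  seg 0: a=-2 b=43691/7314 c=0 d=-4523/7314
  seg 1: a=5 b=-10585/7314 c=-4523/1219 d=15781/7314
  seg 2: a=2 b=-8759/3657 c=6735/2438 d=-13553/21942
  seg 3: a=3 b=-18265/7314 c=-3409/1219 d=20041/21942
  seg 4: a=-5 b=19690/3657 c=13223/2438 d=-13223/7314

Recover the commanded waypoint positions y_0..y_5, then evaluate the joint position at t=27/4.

y_0=-2 y_1=5 y_2=2 y_3=3 y_4=-5 y_5=4
S(27/4) = -9469/156032

y_0 = S_0(0) = a_0 = -2
y_1 = S_1(0) = a_1 = 5
y_2 = S_2(0) = a_2 = 2
y_3 = S_3(0) = a_3 = 3
y_4 = S_4(0) = a_4 = -5
y_5 = S_4(1) = 4
t_q=27/4 is in segment 3 (τ=3/4); S_3(τ)=-9469/156032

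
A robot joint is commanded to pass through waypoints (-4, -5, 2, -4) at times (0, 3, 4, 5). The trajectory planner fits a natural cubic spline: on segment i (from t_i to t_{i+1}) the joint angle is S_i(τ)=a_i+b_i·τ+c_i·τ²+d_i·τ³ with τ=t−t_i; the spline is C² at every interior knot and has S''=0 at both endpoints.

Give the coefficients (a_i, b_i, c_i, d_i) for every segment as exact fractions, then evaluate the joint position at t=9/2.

Δ: Δ0=-1/3, Δ1=7, Δ2=-6
row 1: diag=8, rhs=44; c'=1/8, d'=11/2
row 2: denom=4−1·1/8=31/8; d'=(-78−1·11/2)/(31/8)=-668/31
back: M2=-668/31
back: M1=11/2−1/8·-668/31=254/31
M: M0=0, M1=254/31, M2=-668/31, M3=0
seg 0: a=-4, c=M0/2=0, d=(M1−M0)/(6·3)=127/279, b=Δ0−h0·(2M0+M1)/6=-412/93
seg 1: a=-5, c=M1/2=127/31, d=(M2−M1)/(6·1)=-461/93, b=Δ1−h1·(2M1+M2)/6=731/93
seg 2: a=2, c=M2/2=-334/31, d=(M3−M2)/(6·1)=334/93, b=Δ2−h2·(2M2+M3)/6=110/93
t_q=9/2 → seg 2, τ=1/2; S=2+110/93·τ+-334/31·τ²+334/93·τ³=43/124

  seg 0: a=-4 b=-412/93 c=0 d=127/279
  seg 1: a=-5 b=731/93 c=127/31 d=-461/93
  seg 2: a=2 b=110/93 c=-334/31 d=334/93
S(9/2) = 43/124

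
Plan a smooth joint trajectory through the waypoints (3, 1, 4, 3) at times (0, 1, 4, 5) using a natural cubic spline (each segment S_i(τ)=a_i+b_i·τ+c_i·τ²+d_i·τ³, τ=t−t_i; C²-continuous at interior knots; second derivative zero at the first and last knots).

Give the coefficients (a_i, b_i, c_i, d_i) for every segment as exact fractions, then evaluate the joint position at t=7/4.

Δ: Δ0=-2, Δ1=1, Δ2=-1
row 1: diag=8, rhs=18; c'=3/8, d'=9/4
row 2: denom=8−3·3/8=55/8; d'=(-12−3·9/4)/(55/8)=-30/11
back: M2=-30/11
back: M1=9/4−3/8·-30/11=36/11
M: M0=0, M1=36/11, M2=-30/11, M3=0
seg 0: a=3, c=M0/2=0, d=(M1−M0)/(6·1)=6/11, b=Δ0−h0·(2M0+M1)/6=-28/11
seg 1: a=1, c=M1/2=18/11, d=(M2−M1)/(6·3)=-1/3, b=Δ1−h1·(2M1+M2)/6=-10/11
seg 2: a=4, c=M2/2=-15/11, d=(M3−M2)/(6·1)=5/11, b=Δ2−h2·(2M2+M3)/6=-1/11
t_q=7/4 → seg 1, τ=3/4; S=1+-10/11·τ+18/11·τ²+-1/3·τ³=773/704

  seg 0: a=3 b=-28/11 c=0 d=6/11
  seg 1: a=1 b=-10/11 c=18/11 d=-1/3
  seg 2: a=4 b=-1/11 c=-15/11 d=5/11
S(7/4) = 773/704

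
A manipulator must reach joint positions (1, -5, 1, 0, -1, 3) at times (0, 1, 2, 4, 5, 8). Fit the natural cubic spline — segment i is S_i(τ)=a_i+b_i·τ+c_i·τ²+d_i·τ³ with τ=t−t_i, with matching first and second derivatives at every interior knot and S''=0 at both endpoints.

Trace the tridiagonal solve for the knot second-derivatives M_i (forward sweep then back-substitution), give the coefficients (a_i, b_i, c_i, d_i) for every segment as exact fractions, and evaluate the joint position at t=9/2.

Δ: Δ0=-6, Δ1=6, Δ2=-1/2, Δ3=-1, Δ4=4/3
row 1: diag=4, rhs=72; c'=1/4, d'=18
row 2: denom=6−1·1/4=23/4; d'=(-39−1·18)/(23/4)=-228/23
row 3: denom=6−2·8/23=122/23; d'=(-3−2·-228/23)/(122/23)=387/122
row 4: denom=8−1·23/122=953/122; d'=(14−1·387/122)/(953/122)=1321/953
back: M4=1321/953
back: M3=387/122−23/122·1321/953=2774/953
back: M2=-228/23−8/23·2774/953=-10412/953
back: M1=18−1/4·-10412/953=19757/953
M: M0=0, M1=19757/953, M2=-10412/953, M3=2774/953, M4=1321/953, M5=0
seg 0: a=1, c=M0/2=0, d=(M1−M0)/(6·1)=19757/5718, b=Δ0−h0·(2M0+M1)/6=-54065/5718
seg 1: a=-5, c=M1/2=19757/1906, d=(M2−M1)/(6·1)=-30169/5718, b=Δ1−h1·(2M1+M2)/6=2603/2859
seg 2: a=1, c=M2/2=-5206/953, d=(M3−M2)/(6·2)=6593/5718, b=Δ2−h2·(2M2+M3)/6=33241/5718
seg 3: a=0, c=M3/2=1387/953, d=(M4−M3)/(6·1)=-1453/5718, b=Δ3−h3·(2M3+M4)/6=-12587/5718
seg 4: a=-1, c=M4/2=1321/1906, d=(M5−M4)/(6·3)=-1321/17154, b=Δ4−h4·(2M4+M5)/6=-151/2859
t_q=9/2 → seg 3, τ=1/2; S=0+-12587/5718·τ+1387/953·τ²+-1453/5718·τ³=-11719/15248

  seg 0: a=1 b=-54065/5718 c=0 d=19757/5718
  seg 1: a=-5 b=2603/2859 c=19757/1906 d=-30169/5718
  seg 2: a=1 b=33241/5718 c=-5206/953 d=6593/5718
  seg 3: a=0 b=-12587/5718 c=1387/953 d=-1453/5718
  seg 4: a=-1 b=-151/2859 c=1321/1906 d=-1321/17154
S(9/2) = -11719/15248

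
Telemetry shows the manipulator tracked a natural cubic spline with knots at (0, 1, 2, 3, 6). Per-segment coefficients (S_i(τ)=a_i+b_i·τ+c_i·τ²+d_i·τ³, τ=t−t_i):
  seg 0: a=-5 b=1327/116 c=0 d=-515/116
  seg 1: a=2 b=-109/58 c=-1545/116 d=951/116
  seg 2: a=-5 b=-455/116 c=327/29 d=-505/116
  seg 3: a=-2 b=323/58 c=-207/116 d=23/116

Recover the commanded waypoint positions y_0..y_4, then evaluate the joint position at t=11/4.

y_0=-5 y_1=2 y_2=-5 y_3=-2 y_4=4
S(11/4) = -25507/7424

y_0 = S_0(0) = a_0 = -5
y_1 = S_1(0) = a_1 = 2
y_2 = S_2(0) = a_2 = -5
y_3 = S_3(0) = a_3 = -2
y_4 = S_3(3) = 4
t_q=11/4 is in segment 2 (τ=3/4); S_2(τ)=-25507/7424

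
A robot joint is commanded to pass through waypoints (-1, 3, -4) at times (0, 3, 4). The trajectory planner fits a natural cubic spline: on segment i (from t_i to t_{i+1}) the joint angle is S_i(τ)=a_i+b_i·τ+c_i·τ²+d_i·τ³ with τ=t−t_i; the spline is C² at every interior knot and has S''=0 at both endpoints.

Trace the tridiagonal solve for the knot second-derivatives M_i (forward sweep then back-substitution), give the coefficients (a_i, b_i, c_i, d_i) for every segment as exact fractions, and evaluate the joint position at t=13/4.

Δ: Δ0=4/3, Δ1=-7
row 1: diag=8, rhs=-50; c'=1/8, d'=-25/4
back: M1=-25/4
M: M0=0, M1=-25/4, M2=0
seg 0: a=-1, c=M0/2=0, d=(M1−M0)/(6·3)=-25/72, b=Δ0−h0·(2M0+M1)/6=107/24
seg 1: a=3, c=M1/2=-25/8, d=(M2−M1)/(6·1)=25/24, b=Δ1−h1·(2M1+M2)/6=-59/12
t_q=13/4 → seg 1, τ=1/4; S=3+-59/12·τ+-25/8·τ²+25/24·τ³=815/512

  seg 0: a=-1 b=107/24 c=0 d=-25/72
  seg 1: a=3 b=-59/12 c=-25/8 d=25/24
S(13/4) = 815/512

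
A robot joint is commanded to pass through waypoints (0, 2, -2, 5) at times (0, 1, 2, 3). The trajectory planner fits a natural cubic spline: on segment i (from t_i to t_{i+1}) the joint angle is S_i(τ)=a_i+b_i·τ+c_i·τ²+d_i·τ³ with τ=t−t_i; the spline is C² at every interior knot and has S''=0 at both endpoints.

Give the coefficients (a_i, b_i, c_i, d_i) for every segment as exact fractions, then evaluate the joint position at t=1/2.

  seg 0: a=0 b=13/3 c=0 d=-7/3
  seg 1: a=2 b=-8/3 c=-7 d=17/3
  seg 2: a=-2 b=1/3 c=10 d=-10/3
S(1/2) = 15/8

Δ: Δ0=2, Δ1=-4, Δ2=7
row 1: diag=4, rhs=-36; c'=1/4, d'=-9
row 2: denom=4−1·1/4=15/4; d'=(66−1·-9)/(15/4)=20
back: M2=20
back: M1=-9−1/4·20=-14
M: M0=0, M1=-14, M2=20, M3=0
seg 0: a=0, c=M0/2=0, d=(M1−M0)/(6·1)=-7/3, b=Δ0−h0·(2M0+M1)/6=13/3
seg 1: a=2, c=M1/2=-7, d=(M2−M1)/(6·1)=17/3, b=Δ1−h1·(2M1+M2)/6=-8/3
seg 2: a=-2, c=M2/2=10, d=(M3−M2)/(6·1)=-10/3, b=Δ2−h2·(2M2+M3)/6=1/3
t_q=1/2 → seg 0, τ=1/2; S=0+13/3·τ+0·τ²+-7/3·τ³=15/8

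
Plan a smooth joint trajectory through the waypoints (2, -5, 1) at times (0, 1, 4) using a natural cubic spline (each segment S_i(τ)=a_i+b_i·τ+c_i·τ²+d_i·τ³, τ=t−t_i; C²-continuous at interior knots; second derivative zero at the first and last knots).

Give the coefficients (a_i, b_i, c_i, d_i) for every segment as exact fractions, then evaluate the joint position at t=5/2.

Δ: Δ0=-7, Δ1=2
row 1: diag=8, rhs=54; c'=3/8, d'=27/4
back: M1=27/4
M: M0=0, M1=27/4, M2=0
seg 0: a=2, c=M0/2=0, d=(M1−M0)/(6·1)=9/8, b=Δ0−h0·(2M0+M1)/6=-65/8
seg 1: a=-5, c=M1/2=27/8, d=(M2−M1)/(6·3)=-3/8, b=Δ1−h1·(2M1+M2)/6=-19/4
t_q=5/2 → seg 1, τ=3/2; S=-5+-19/4·τ+27/8·τ²+-3/8·τ³=-371/64

  seg 0: a=2 b=-65/8 c=0 d=9/8
  seg 1: a=-5 b=-19/4 c=27/8 d=-3/8
S(5/2) = -371/64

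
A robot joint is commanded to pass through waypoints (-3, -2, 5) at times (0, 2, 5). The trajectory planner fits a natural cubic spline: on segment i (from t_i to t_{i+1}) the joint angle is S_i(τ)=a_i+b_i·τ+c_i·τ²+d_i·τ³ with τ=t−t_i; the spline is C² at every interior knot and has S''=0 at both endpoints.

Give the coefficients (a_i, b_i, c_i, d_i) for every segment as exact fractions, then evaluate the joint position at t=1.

  seg 0: a=-3 b=2/15 c=0 d=11/120
  seg 1: a=-2 b=37/30 c=11/20 d=-11/180
S(1) = -111/40

Δ: Δ0=1/2, Δ1=7/3
row 1: diag=10, rhs=11; c'=3/10, d'=11/10
back: M1=11/10
M: M0=0, M1=11/10, M2=0
seg 0: a=-3, c=M0/2=0, d=(M1−M0)/(6·2)=11/120, b=Δ0−h0·(2M0+M1)/6=2/15
seg 1: a=-2, c=M1/2=11/20, d=(M2−M1)/(6·3)=-11/180, b=Δ1−h1·(2M1+M2)/6=37/30
t_q=1 → seg 0, τ=1; S=-3+2/15·τ+0·τ²+11/120·τ³=-111/40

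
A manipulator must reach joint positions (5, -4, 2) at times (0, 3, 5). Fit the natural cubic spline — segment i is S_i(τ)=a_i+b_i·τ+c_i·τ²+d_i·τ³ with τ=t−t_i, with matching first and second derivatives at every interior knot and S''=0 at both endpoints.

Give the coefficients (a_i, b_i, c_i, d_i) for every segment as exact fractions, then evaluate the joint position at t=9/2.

  seg 0: a=5 b=-24/5 c=0 d=1/5
  seg 1: a=-4 b=3/5 c=9/5 d=-3/10
S(9/2) = -1/16

Δ: Δ0=-3, Δ1=3
row 1: diag=10, rhs=36; c'=1/5, d'=18/5
back: M1=18/5
M: M0=0, M1=18/5, M2=0
seg 0: a=5, c=M0/2=0, d=(M1−M0)/(6·3)=1/5, b=Δ0−h0·(2M0+M1)/6=-24/5
seg 1: a=-4, c=M1/2=9/5, d=(M2−M1)/(6·2)=-3/10, b=Δ1−h1·(2M1+M2)/6=3/5
t_q=9/2 → seg 1, τ=3/2; S=-4+3/5·τ+9/5·τ²+-3/10·τ³=-1/16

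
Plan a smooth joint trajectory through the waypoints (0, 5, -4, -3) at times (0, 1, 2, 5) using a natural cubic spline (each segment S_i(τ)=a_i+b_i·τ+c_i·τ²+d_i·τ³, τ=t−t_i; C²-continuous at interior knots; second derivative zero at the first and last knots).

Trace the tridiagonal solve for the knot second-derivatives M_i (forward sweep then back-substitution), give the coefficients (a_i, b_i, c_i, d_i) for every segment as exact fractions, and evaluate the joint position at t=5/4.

  seg 0: a=0 b=829/93 c=0 d=-364/93
  seg 1: a=5 b=-263/93 c=-364/31 d=518/93
  seg 2: a=-4 b=-893/93 c=154/31 d=-154/279
S(5/4) = 3617/992

Δ: Δ0=5, Δ1=-9, Δ2=1/3
row 1: diag=4, rhs=-84; c'=1/4, d'=-21
row 2: denom=8−1·1/4=31/4; d'=(56−1·-21)/(31/4)=308/31
back: M2=308/31
back: M1=-21−1/4·308/31=-728/31
M: M0=0, M1=-728/31, M2=308/31, M3=0
seg 0: a=0, c=M0/2=0, d=(M1−M0)/(6·1)=-364/93, b=Δ0−h0·(2M0+M1)/6=829/93
seg 1: a=5, c=M1/2=-364/31, d=(M2−M1)/(6·1)=518/93, b=Δ1−h1·(2M1+M2)/6=-263/93
seg 2: a=-4, c=M2/2=154/31, d=(M3−M2)/(6·3)=-154/279, b=Δ2−h2·(2M2+M3)/6=-893/93
t_q=5/4 → seg 1, τ=1/4; S=5+-263/93·τ+-364/31·τ²+518/93·τ³=3617/992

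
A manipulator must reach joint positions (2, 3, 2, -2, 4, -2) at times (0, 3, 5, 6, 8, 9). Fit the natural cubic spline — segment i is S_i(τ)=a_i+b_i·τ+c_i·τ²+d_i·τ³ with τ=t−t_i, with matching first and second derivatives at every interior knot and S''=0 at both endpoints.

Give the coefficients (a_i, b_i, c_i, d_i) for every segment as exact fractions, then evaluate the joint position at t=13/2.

Δ: Δ0=1/3, Δ1=-1/2, Δ2=-4, Δ3=3, Δ4=-6
row 1: diag=10, rhs=-5; c'=1/5, d'=-1/2
row 2: denom=6−2·1/5=28/5; d'=(-21−2·-1/2)/(28/5)=-25/7
row 3: denom=6−1·5/28=163/28; d'=(42−1·-25/7)/(163/28)=1276/163
row 4: denom=6−2·56/163=866/163; d'=(-54−2·1276/163)/(866/163)=-5677/433
back: M4=-5677/433
back: M3=1276/163−56/163·-5677/433=5340/433
back: M2=-25/7−5/28·5340/433=-2500/433
back: M1=-1/2−1/5·-2500/433=567/866
M: M0=0, M1=567/866, M2=-2500/433, M3=5340/433, M4=-5677/433, M5=0
seg 0: a=2, c=M0/2=0, d=(M1−M0)/(6·3)=63/1732, b=Δ0−h0·(2M0+M1)/6=31/5196
seg 1: a=3, c=M1/2=567/1732, d=(M2−M1)/(6·2)=-5567/10392, b=Δ1−h1·(2M1+M2)/6=2567/2598
seg 2: a=2, c=M2/2=-1250/433, d=(M3−M2)/(6·1)=3920/1299, b=Δ2−h2·(2M2+M3)/6=-5366/1299
seg 3: a=-2, c=M3/2=2670/433, d=(M4−M3)/(6·2)=-11017/5196, b=Δ3−h3·(2M3+M4)/6=-1106/1299
seg 4: a=4, c=M4/2=-5677/866, d=(M5−M4)/(6·1)=5677/2598, b=Δ4−h4·(2M4+M5)/6=-2117/1299
t_q=13/2 → seg 3, τ=1/2; S=-2+-1106/1299·τ+2670/433·τ²+-11017/5196·τ³=-15923/13856

  seg 0: a=2 b=31/5196 c=0 d=63/1732
  seg 1: a=3 b=2567/2598 c=567/1732 d=-5567/10392
  seg 2: a=2 b=-5366/1299 c=-1250/433 d=3920/1299
  seg 3: a=-2 b=-1106/1299 c=2670/433 d=-11017/5196
  seg 4: a=4 b=-2117/1299 c=-5677/866 d=5677/2598
S(13/2) = -15923/13856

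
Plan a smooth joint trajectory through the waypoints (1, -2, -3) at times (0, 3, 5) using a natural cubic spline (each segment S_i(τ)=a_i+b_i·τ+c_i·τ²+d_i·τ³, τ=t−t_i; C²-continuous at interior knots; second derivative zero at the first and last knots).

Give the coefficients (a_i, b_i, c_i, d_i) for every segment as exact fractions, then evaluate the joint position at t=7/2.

Δ: Δ0=-1, Δ1=-1/2
row 1: diag=10, rhs=3; c'=1/5, d'=3/10
back: M1=3/10
M: M0=0, M1=3/10, M2=0
seg 0: a=1, c=M0/2=0, d=(M1−M0)/(6·3)=1/60, b=Δ0−h0·(2M0+M1)/6=-23/20
seg 1: a=-2, c=M1/2=3/20, d=(M2−M1)/(6·2)=-1/40, b=Δ1−h1·(2M1+M2)/6=-7/10
t_q=7/2 → seg 1, τ=1/2; S=-2+-7/10·τ+3/20·τ²+-1/40·τ³=-741/320

  seg 0: a=1 b=-23/20 c=0 d=1/60
  seg 1: a=-2 b=-7/10 c=3/20 d=-1/40
S(7/2) = -741/320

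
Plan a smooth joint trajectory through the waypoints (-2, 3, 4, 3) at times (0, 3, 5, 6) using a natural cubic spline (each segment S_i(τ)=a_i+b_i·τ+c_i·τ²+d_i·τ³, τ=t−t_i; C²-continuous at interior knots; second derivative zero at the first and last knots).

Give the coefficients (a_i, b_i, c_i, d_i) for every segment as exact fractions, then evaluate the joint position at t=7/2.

Δ: Δ0=5/3, Δ1=1/2, Δ2=-1
row 1: diag=10, rhs=-7; c'=1/5, d'=-7/10
row 2: denom=6−2·1/5=28/5; d'=(-9−2·-7/10)/(28/5)=-19/14
back: M2=-19/14
back: M1=-7/10−1/5·-19/14=-3/7
M: M0=0, M1=-3/7, M2=-19/14, M3=0
seg 0: a=-2, c=M0/2=0, d=(M1−M0)/(6·3)=-1/42, b=Δ0−h0·(2M0+M1)/6=79/42
seg 1: a=3, c=M1/2=-3/14, d=(M2−M1)/(6·2)=-13/168, b=Δ1−h1·(2M1+M2)/6=26/21
seg 2: a=4, c=M2/2=-19/28, d=(M3−M2)/(6·1)=19/84, b=Δ2−h2·(2M2+M3)/6=-23/42
t_q=7/2 → seg 1, τ=1/2; S=3+26/21·τ+-3/14·τ²+-13/168·τ³=1593/448

  seg 0: a=-2 b=79/42 c=0 d=-1/42
  seg 1: a=3 b=26/21 c=-3/14 d=-13/168
  seg 2: a=4 b=-23/42 c=-19/28 d=19/84
S(7/2) = 1593/448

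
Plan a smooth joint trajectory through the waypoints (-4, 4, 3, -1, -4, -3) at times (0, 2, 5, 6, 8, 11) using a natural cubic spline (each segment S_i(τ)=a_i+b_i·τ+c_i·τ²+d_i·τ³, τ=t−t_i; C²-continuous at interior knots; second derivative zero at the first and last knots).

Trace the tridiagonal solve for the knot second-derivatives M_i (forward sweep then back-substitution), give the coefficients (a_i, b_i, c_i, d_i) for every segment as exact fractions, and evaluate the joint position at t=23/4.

  seg 0: a=-4 b=1495/323 c=0 d=-203/1292
  seg 1: a=4 b=886/323 c=-609/646 d=-481/17442
  seg 2: a=3 b=-139/38 c=-1154/969 d=1645/1938
  seg 3: a=-1 b=-3385/969 c=2627/1938 d=-1391/7752
  seg 4: a=-4 b=-145/646 c=1081/3876 d=-1081/34884
S(23/4) = -2283/41344

Δ: Δ0=4, Δ1=-1/3, Δ2=-4, Δ3=-3/2, Δ4=1/3
row 1: diag=10, rhs=-26; c'=3/10, d'=-13/5
row 2: denom=8−3·3/10=71/10; d'=(-22−3·-13/5)/(71/10)=-2
row 3: denom=6−1·10/71=416/71; d'=(15−1·-2)/(416/71)=1207/416
row 4: denom=10−2·71/208=969/104; d'=(11−2·1207/416)/(969/104)=1081/1938
back: M4=1081/1938
back: M3=1207/416−71/208·1081/1938=2627/969
back: M2=-2−10/71·2627/969=-2308/969
back: M1=-13/5−3/10·-2308/969=-609/323
M: M0=0, M1=-609/323, M2=-2308/969, M3=2627/969, M4=1081/1938, M5=0
seg 0: a=-4, c=M0/2=0, d=(M1−M0)/(6·2)=-203/1292, b=Δ0−h0·(2M0+M1)/6=1495/323
seg 1: a=4, c=M1/2=-609/646, d=(M2−M1)/(6·3)=-481/17442, b=Δ1−h1·(2M1+M2)/6=886/323
seg 2: a=3, c=M2/2=-1154/969, d=(M3−M2)/(6·1)=1645/1938, b=Δ2−h2·(2M2+M3)/6=-139/38
seg 3: a=-1, c=M3/2=2627/1938, d=(M4−M3)/(6·2)=-1391/7752, b=Δ3−h3·(2M3+M4)/6=-3385/969
seg 4: a=-4, c=M4/2=1081/3876, d=(M5−M4)/(6·3)=-1081/34884, b=Δ4−h4·(2M4+M5)/6=-145/646
t_q=23/4 → seg 2, τ=3/4; S=3+-139/38·τ+-1154/969·τ²+1645/1938·τ³=-2283/41344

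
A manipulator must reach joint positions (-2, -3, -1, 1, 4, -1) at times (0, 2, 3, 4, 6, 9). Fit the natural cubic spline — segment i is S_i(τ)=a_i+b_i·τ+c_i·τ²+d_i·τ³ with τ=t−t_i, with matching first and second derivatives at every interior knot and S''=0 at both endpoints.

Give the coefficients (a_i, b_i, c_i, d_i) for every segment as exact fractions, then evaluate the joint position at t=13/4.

  seg 0: a=-2 b=-1265/921 c=0 d=1609/7368
  seg 1: a=-3 b=2297/1842 c=1609/1228 d=-2053/3684
  seg 2: a=-1 b=8089/3684 c=-111/307 d=611/3684
  seg 3: a=1 b=3629/1842 c=167/1228 d=-1367/7368
  seg 4: a=4 b=265/921 c=-300/307 d=100/921
S(13/4) = -37023/78592

Δ: Δ0=-1/2, Δ1=2, Δ2=2, Δ3=3/2, Δ4=-5/3
row 1: diag=6, rhs=15; c'=1/6, d'=5/2
row 2: denom=4−1·1/6=23/6; d'=(0−1·5/2)/(23/6)=-15/23
row 3: denom=6−1·6/23=132/23; d'=(-3−1·-15/23)/(132/23)=-9/22
row 4: denom=10−2·23/66=307/33; d'=(-19−2·-9/22)/(307/33)=-600/307
back: M4=-600/307
back: M3=-9/22−23/66·-600/307=167/614
back: M2=-15/23−6/23·167/614=-222/307
back: M1=5/2−1/6·-222/307=1609/614
M: M0=0, M1=1609/614, M2=-222/307, M3=167/614, M4=-600/307, M5=0
seg 0: a=-2, c=M0/2=0, d=(M1−M0)/(6·2)=1609/7368, b=Δ0−h0·(2M0+M1)/6=-1265/921
seg 1: a=-3, c=M1/2=1609/1228, d=(M2−M1)/(6·1)=-2053/3684, b=Δ1−h1·(2M1+M2)/6=2297/1842
seg 2: a=-1, c=M2/2=-111/307, d=(M3−M2)/(6·1)=611/3684, b=Δ2−h2·(2M2+M3)/6=8089/3684
seg 3: a=1, c=M3/2=167/1228, d=(M4−M3)/(6·2)=-1367/7368, b=Δ3−h3·(2M3+M4)/6=3629/1842
seg 4: a=4, c=M4/2=-300/307, d=(M5−M4)/(6·3)=100/921, b=Δ4−h4·(2M4+M5)/6=265/921
t_q=13/4 → seg 2, τ=1/4; S=-1+8089/3684·τ+-111/307·τ²+611/3684·τ³=-37023/78592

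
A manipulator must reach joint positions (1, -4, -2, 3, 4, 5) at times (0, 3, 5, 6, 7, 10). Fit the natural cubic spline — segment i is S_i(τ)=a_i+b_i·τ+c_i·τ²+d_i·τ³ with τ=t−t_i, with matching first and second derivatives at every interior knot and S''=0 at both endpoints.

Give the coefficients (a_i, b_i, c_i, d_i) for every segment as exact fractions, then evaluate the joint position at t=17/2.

  seg 0: a=1 b=-271/138 c=0 d=41/1242
  seg 1: a=-4 b=-74/69 c=41/138 d=17/46
  seg 2: a=-2 b=314/69 c=347/138 d=-95/46
  seg 3: a=3 b=467/138 c=-254/69 d=179/138
  seg 4: a=4 b=-2/23 c=29/138 d=-29/1242
S(17/2) = 1569/368

Δ: Δ0=-5/3, Δ1=1, Δ2=5, Δ3=1, Δ4=1/3
row 1: diag=10, rhs=16; c'=1/5, d'=8/5
row 2: denom=6−2·1/5=28/5; d'=(24−2·8/5)/(28/5)=26/7
row 3: denom=4−1·5/28=107/28; d'=(-24−1·26/7)/(107/28)=-776/107
row 4: denom=8−1·28/107=828/107; d'=(-4−1·-776/107)/(828/107)=29/69
back: M4=29/69
back: M3=-776/107−28/107·29/69=-508/69
back: M2=26/7−5/28·-508/69=347/69
back: M1=8/5−1/5·347/69=41/69
M: M0=0, M1=41/69, M2=347/69, M3=-508/69, M4=29/69, M5=0
seg 0: a=1, c=M0/2=0, d=(M1−M0)/(6·3)=41/1242, b=Δ0−h0·(2M0+M1)/6=-271/138
seg 1: a=-4, c=M1/2=41/138, d=(M2−M1)/(6·2)=17/46, b=Δ1−h1·(2M1+M2)/6=-74/69
seg 2: a=-2, c=M2/2=347/138, d=(M3−M2)/(6·1)=-95/46, b=Δ2−h2·(2M2+M3)/6=314/69
seg 3: a=3, c=M3/2=-254/69, d=(M4−M3)/(6·1)=179/138, b=Δ3−h3·(2M3+M4)/6=467/138
seg 4: a=4, c=M4/2=29/138, d=(M5−M4)/(6·3)=-29/1242, b=Δ4−h4·(2M4+M5)/6=-2/23
t_q=17/2 → seg 4, τ=3/2; S=4+-2/23·τ+29/138·τ²+-29/1242·τ³=1569/368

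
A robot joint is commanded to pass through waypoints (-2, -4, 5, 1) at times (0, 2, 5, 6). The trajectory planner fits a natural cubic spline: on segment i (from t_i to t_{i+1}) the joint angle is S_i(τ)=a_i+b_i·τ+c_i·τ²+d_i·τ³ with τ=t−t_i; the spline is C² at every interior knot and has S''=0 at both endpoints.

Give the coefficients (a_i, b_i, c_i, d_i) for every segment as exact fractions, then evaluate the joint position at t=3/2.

  seg 0: a=-2 b=-177/71 c=0 d=53/142
  seg 1: a=-4 b=141/71 c=159/71 d=-45/71
  seg 2: a=5 b=-120/71 c=-246/71 d=82/71
S(3/2) = -5089/1136

Δ: Δ0=-1, Δ1=3, Δ2=-4
row 1: diag=10, rhs=24; c'=3/10, d'=12/5
row 2: denom=8−3·3/10=71/10; d'=(-42−3·12/5)/(71/10)=-492/71
back: M2=-492/71
back: M1=12/5−3/10·-492/71=318/71
M: M0=0, M1=318/71, M2=-492/71, M3=0
seg 0: a=-2, c=M0/2=0, d=(M1−M0)/(6·2)=53/142, b=Δ0−h0·(2M0+M1)/6=-177/71
seg 1: a=-4, c=M1/2=159/71, d=(M2−M1)/(6·3)=-45/71, b=Δ1−h1·(2M1+M2)/6=141/71
seg 2: a=5, c=M2/2=-246/71, d=(M3−M2)/(6·1)=82/71, b=Δ2−h2·(2M2+M3)/6=-120/71
t_q=3/2 → seg 0, τ=3/2; S=-2+-177/71·τ+0·τ²+53/142·τ³=-5089/1136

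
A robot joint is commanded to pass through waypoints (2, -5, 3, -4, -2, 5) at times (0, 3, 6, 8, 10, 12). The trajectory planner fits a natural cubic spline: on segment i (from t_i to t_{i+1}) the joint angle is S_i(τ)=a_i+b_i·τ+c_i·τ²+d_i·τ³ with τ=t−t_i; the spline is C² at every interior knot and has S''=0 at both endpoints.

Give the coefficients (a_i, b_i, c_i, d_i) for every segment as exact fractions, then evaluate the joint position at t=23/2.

Δ: Δ0=-7/3, Δ1=8/3, Δ2=-7/2, Δ3=1, Δ4=7/2
row 1: diag=12, rhs=30; c'=1/4, d'=5/2
row 2: denom=10−3·1/4=37/4; d'=(-37−3·5/2)/(37/4)=-178/37
row 3: denom=8−2·8/37=280/37; d'=(27−2·-178/37)/(280/37)=271/56
row 4: denom=8−2·37/140=523/70; d'=(15−2·271/56)/(523/70)=745/1046
back: M4=745/1046
back: M3=271/56−37/140·745/1046=4865/1046
back: M2=-178/37−8/37·4865/1046=-3042/523
back: M1=5/2−1/4·-3042/523=2068/523
M: M0=0, M1=2068/523, M2=-3042/523, M3=4865/1046, M4=745/1046, M5=0
seg 0: a=2, c=M0/2=0, d=(M1−M0)/(6·3)=1034/4707, b=Δ0−h0·(2M0+M1)/6=-6763/1569
seg 1: a=-5, c=M1/2=1034/523, d=(M2−M1)/(6·3)=-2555/4707, b=Δ1−h1·(2M1+M2)/6=2543/1569
seg 2: a=3, c=M2/2=-1521/523, d=(M3−M2)/(6·2)=10949/12552, b=Δ2−h2·(2M2+M3)/6=-1840/1569
seg 3: a=-4, c=M3/2=4865/2092, d=(M4−M3)/(6·2)=-515/1569, b=Δ3−h3·(2M3+M4)/6=-7337/3138
seg 4: a=-2, c=M4/2=745/2092, d=(M5−M4)/(6·2)=-745/12552, b=Δ4−h4·(2M4+M5)/6=9493/3138
t_q=23/2 → seg 4, τ=3/2; S=-2+9493/3138·τ+745/2092·τ²+-745/12552·τ³=105059/33472

  seg 0: a=2 b=-6763/1569 c=0 d=1034/4707
  seg 1: a=-5 b=2543/1569 c=1034/523 d=-2555/4707
  seg 2: a=3 b=-1840/1569 c=-1521/523 d=10949/12552
  seg 3: a=-4 b=-7337/3138 c=4865/2092 d=-515/1569
  seg 4: a=-2 b=9493/3138 c=745/2092 d=-745/12552
S(23/2) = 105059/33472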